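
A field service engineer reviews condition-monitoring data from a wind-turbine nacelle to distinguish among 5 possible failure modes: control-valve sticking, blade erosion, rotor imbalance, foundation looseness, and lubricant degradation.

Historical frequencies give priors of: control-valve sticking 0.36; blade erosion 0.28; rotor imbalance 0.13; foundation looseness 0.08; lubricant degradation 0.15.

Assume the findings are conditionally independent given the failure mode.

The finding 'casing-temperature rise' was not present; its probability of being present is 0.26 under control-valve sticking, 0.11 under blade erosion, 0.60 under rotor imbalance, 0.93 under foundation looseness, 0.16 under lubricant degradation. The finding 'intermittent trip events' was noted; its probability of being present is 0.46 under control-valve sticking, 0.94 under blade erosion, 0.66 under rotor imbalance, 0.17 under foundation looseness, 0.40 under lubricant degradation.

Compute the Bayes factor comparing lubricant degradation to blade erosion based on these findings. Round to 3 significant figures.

0.402

The Bayes factor is the ratio of the joint likelihoods of the evidence pattern under the two hypotheses (using 1 − P(present | H) for each absent finding).
  lubricant degradation: (1 − 0.16) × 0.40 = 0.336
  blade erosion: (1 − 0.11) × 0.94 = 0.8366
Bayes factor = 0.336 / 0.8366 ≈ 0.402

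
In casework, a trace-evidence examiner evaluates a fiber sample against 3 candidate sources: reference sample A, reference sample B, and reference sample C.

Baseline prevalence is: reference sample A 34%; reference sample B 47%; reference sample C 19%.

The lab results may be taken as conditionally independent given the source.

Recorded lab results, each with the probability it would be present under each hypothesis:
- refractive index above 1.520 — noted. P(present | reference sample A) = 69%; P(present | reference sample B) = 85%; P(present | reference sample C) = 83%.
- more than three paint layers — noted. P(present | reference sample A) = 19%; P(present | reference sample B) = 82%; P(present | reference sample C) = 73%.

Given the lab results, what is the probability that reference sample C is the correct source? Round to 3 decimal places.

0.236

For each hypothesis, the unnormalized posterior weight is prior × product of the lab result likelihoods:
  reference sample A: 0.34 × 0.69 × 0.19 = 0.044574
  reference sample B: 0.47 × 0.85 × 0.82 = 0.32759
  reference sample C: 0.19 × 0.83 × 0.73 = 0.11512
Normalizing constant Z = 0.044574 + 0.32759 + 0.11512 = 0.48728.
P(reference sample C | evidence) = 0.11512 / 0.48728 ≈ 0.236.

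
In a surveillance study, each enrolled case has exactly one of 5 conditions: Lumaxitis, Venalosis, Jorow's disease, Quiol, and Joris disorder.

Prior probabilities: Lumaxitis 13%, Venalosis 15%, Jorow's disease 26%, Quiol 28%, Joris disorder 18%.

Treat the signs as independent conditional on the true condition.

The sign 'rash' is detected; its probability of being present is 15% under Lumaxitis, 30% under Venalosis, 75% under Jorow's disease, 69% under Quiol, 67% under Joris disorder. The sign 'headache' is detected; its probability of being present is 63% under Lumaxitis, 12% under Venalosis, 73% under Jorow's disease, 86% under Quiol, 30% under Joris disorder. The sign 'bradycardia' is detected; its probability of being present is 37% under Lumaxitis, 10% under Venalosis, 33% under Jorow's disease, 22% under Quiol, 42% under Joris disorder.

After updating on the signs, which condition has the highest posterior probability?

Jorow's disease

For each hypothesis, the unnormalized posterior weight is prior × product of the sign likelihoods:
  Lumaxitis: 0.13 × 0.15 × 0.63 × 0.37 = 0.0045455
  Venalosis: 0.15 × 0.30 × 0.12 × 0.10 = 0.00054
  Jorow's disease: 0.26 × 0.75 × 0.73 × 0.33 = 0.046976
  Quiol: 0.28 × 0.69 × 0.86 × 0.22 = 0.036553
  Joris disorder: 0.18 × 0.67 × 0.30 × 0.42 = 0.015196
The unnormalized weights sum to 0.10381.
P(Lumaxitis | evidence) ≈ 0.0045455 / 0.10381 ≈ 0.044
P(Venalosis | evidence) ≈ 0.00054 / 0.10381 ≈ 0.005
P(Jorow's disease | evidence) ≈ 0.046976 / 0.10381 ≈ 0.453
P(Quiol | evidence) ≈ 0.036553 / 0.10381 ≈ 0.352
P(Joris disorder | evidence) ≈ 0.015196 / 0.10381 ≈ 0.146
The largest is 0.453, so Jorow's disease is most probable.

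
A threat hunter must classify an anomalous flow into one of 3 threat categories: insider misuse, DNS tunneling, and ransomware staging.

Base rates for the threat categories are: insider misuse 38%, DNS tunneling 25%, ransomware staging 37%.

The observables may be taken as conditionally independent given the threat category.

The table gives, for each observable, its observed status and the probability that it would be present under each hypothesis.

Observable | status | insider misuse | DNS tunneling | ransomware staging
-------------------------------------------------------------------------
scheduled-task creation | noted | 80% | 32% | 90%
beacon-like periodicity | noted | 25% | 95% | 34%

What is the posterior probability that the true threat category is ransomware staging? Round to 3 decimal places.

0.427

Multiply each prior by the joint likelihood of the observable pattern:
  insider misuse: 0.38 × 0.80 × 0.25 = 0.076
  DNS tunneling: 0.25 × 0.32 × 0.95 = 0.076
  ransomware staging: 0.37 × 0.90 × 0.34 = 0.11322
The unnormalized weights sum to 0.26522.
P(ransomware staging | evidence) = 0.11322 / 0.26522 ≈ 0.427.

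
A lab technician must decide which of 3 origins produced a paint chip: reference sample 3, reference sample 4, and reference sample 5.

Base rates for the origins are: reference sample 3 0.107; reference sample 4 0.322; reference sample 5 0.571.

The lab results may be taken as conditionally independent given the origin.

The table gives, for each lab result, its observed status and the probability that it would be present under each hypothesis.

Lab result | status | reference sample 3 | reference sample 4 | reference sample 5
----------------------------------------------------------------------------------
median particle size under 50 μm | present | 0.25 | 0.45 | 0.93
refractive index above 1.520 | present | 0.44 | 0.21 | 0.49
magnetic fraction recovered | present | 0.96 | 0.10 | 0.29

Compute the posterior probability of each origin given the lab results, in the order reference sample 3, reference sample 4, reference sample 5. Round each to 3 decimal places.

0.126, 0.034, 0.840

For each hypothesis, the unnormalized posterior weight is prior × product of the lab result likelihoods:
  reference sample 3: 0.107 × 0.25 × 0.44 × 0.96 = 0.011299
  reference sample 4: 0.322 × 0.45 × 0.21 × 0.10 = 0.0030429
  reference sample 5: 0.571 × 0.93 × 0.49 × 0.29 = 0.075459
The unnormalized weights sum to 0.089801.
P(reference sample 3 | evidence) = 0.011299 / 0.089801 ≈ 0.126
P(reference sample 4 | evidence) = 0.0030429 / 0.089801 ≈ 0.034
P(reference sample 5 | evidence) = 0.075459 / 0.089801 ≈ 0.840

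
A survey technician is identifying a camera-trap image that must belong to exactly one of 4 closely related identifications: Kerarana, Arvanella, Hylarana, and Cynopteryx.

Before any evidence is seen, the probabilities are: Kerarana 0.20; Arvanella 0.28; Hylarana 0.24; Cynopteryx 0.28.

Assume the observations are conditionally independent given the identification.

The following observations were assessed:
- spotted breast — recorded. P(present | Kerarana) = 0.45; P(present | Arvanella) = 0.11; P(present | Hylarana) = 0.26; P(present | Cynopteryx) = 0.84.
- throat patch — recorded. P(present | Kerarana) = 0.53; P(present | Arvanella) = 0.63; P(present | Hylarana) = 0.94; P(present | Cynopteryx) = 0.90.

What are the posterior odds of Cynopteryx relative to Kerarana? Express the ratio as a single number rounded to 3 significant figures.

4.44

Posterior odds equal prior odds times the likelihood ratio; only the two competing hypotheses matter.
  Cynopteryx: 0.28 × 0.84 × 0.90 = 0.21168
  Kerarana: 0.20 × 0.45 × 0.53 = 0.0477
Posterior odds = 0.21168 / 0.0477 ≈ 4.44.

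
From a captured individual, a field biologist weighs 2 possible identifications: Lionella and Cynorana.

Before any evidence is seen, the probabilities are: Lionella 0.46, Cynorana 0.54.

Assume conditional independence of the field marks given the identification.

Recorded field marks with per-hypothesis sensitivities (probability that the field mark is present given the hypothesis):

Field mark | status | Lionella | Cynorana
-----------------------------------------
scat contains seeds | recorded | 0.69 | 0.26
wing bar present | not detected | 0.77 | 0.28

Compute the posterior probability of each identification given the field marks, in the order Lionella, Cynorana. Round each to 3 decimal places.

By Bayes' rule with conditional independence, the unnormalized weight for each hypothesis is prior × ∏ likelihoods (using 1 − P(present | H) for each absent field mark):
  Lionella: 0.46 × 0.69 × (1 − 0.77) = 0.073002
  Cynorana: 0.54 × 0.26 × (1 − 0.28) = 0.10109
Normalizing constant Z = 0.073002 + 0.10109 = 0.17409.
P(Lionella | evidence) = 0.073002 / 0.17409 ≈ 0.419
P(Cynorana | evidence) = 0.10109 / 0.17409 ≈ 0.581

0.419, 0.581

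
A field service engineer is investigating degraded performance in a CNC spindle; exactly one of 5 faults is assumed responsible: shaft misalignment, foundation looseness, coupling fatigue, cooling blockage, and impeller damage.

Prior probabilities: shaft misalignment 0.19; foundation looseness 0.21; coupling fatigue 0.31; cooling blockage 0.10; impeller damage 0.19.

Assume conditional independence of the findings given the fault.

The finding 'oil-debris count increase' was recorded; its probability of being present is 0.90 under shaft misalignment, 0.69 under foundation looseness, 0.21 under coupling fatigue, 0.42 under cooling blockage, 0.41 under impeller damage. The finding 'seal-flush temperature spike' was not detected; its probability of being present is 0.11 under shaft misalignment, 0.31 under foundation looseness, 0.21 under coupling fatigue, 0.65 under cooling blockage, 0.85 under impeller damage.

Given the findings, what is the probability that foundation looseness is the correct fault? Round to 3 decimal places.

By Bayes' rule with conditional independence, the unnormalized weight for each hypothesis is prior × ∏ likelihoods (using 1 − P(present | H) for each absent finding):
  shaft misalignment: 0.19 × 0.90 × (1 − 0.11) = 0.15219
  foundation looseness: 0.21 × 0.69 × (1 − 0.31) = 0.099981
  coupling fatigue: 0.31 × 0.21 × (1 − 0.21) = 0.051429
  cooling blockage: 0.10 × 0.42 × (1 − 0.65) = 0.0147
  impeller damage: 0.19 × 0.41 × (1 − 0.85) = 0.011685
The unnormalized weights sum to 0.32998.
P(foundation looseness | evidence) = 0.099981 / 0.32998 ≈ 0.303.

0.303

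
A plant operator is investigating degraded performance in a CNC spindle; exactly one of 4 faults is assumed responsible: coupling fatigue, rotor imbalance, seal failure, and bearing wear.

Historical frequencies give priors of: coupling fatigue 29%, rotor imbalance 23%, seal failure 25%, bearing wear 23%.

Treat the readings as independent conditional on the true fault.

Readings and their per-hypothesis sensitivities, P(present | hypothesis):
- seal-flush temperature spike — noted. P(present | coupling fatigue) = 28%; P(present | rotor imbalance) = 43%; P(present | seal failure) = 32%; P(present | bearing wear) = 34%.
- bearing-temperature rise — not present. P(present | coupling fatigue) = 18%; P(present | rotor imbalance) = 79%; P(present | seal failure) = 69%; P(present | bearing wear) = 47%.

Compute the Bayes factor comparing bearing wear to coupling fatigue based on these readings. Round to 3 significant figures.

Joint likelihood of the reading pattern under each hypothesis (using 1 − P(present | H) for each absent reading):
  bearing wear: 0.34 × (1 − 0.47) = 0.1802
  coupling fatigue: 0.28 × (1 − 0.18) = 0.2296
Bayes factor = 0.1802 / 0.2296 ≈ 0.785

0.785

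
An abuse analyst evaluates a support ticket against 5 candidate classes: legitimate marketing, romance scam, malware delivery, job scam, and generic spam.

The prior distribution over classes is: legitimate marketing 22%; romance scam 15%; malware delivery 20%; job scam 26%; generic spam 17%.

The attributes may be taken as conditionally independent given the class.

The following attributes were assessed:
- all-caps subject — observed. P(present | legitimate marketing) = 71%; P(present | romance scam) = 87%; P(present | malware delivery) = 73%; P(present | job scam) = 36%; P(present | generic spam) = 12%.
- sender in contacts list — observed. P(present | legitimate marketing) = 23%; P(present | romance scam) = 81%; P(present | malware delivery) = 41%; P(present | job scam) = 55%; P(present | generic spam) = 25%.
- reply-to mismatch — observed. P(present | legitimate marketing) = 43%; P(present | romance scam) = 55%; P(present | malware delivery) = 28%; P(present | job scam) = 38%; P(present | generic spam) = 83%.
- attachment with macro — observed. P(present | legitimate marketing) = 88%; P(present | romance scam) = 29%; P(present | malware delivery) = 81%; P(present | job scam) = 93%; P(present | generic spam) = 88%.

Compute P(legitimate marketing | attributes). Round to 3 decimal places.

By Bayes' rule with conditional independence, the unnormalized weight for each hypothesis is prior × ∏ likelihoods:
  legitimate marketing: 0.22 × 0.71 × 0.23 × 0.43 × 0.88 = 0.013594
  romance scam: 0.15 × 0.87 × 0.81 × 0.55 × 0.29 = 0.01686
  malware delivery: 0.20 × 0.73 × 0.41 × 0.28 × 0.81 = 0.013576
  job scam: 0.26 × 0.36 × 0.55 × 0.38 × 0.93 = 0.018193
  generic spam: 0.17 × 0.12 × 0.25 × 0.83 × 0.88 = 0.003725
The unnormalized weights sum to 0.065949.
P(legitimate marketing | evidence) = 0.013594 / 0.065949 ≈ 0.206.

0.206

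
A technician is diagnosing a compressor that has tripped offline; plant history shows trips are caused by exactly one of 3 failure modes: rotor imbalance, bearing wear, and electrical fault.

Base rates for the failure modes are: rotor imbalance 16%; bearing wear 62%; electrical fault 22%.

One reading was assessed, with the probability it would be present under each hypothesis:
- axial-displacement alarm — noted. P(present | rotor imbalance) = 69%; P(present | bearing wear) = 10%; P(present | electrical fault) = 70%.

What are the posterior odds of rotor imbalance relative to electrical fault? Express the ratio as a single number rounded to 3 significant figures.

Unnormalized posterior weight (prior times the reading likelihood) for each of the two hypotheses:
  rotor imbalance: 0.16 × 0.69 = 0.1104
  electrical fault: 0.22 × 0.70 = 0.154
Posterior odds = 0.1104 / 0.154 ≈ 0.717.

0.717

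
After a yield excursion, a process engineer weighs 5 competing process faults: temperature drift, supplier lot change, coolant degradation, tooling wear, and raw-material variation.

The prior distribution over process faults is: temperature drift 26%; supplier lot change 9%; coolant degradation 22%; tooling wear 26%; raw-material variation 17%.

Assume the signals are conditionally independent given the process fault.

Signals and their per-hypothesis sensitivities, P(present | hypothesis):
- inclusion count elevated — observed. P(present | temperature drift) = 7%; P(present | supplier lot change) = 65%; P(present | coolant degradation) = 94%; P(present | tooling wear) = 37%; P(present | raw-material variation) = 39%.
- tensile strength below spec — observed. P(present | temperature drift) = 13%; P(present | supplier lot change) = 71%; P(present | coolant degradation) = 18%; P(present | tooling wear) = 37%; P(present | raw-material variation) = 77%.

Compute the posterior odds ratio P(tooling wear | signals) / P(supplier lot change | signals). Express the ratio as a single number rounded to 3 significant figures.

0.857

The normalizing constant cancels in an odds ratio, so compute prior × likelihood for the two hypotheses only:
  tooling wear: 0.26 × 0.37 × 0.37 = 0.035594
  supplier lot change: 0.09 × 0.65 × 0.71 = 0.041535
Odds(tooling wear : supplier lot change) = 0.035594 / 0.041535 ≈ 0.857.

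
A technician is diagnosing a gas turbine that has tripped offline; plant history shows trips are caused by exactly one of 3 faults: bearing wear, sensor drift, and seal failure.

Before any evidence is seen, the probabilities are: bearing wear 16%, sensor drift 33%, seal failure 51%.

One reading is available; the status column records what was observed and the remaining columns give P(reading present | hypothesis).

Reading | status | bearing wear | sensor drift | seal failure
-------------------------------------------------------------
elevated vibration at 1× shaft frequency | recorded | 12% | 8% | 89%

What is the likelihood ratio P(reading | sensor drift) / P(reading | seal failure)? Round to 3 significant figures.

The Bayes factor is the ratio of the two likelihoods.
  sensor drift: 0.08
  seal failure: 0.89
Bayes factor = 0.08 / 0.89 ≈ 0.0899

0.0899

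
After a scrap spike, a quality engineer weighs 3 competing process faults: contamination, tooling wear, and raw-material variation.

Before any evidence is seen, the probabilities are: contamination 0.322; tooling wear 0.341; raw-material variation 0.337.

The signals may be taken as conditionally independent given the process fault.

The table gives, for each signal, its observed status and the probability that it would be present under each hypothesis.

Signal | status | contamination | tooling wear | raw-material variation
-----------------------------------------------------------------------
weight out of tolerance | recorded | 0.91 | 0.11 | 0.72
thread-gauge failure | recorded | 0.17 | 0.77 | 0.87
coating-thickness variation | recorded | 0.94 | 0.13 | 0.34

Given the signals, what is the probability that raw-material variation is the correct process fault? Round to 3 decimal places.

0.587

By Bayes' rule with conditional independence, the unnormalized weight for each hypothesis is prior × ∏ likelihoods:
  contamination: 0.322 × 0.91 × 0.17 × 0.94 = 0.046825
  tooling wear: 0.341 × 0.11 × 0.77 × 0.13 = 0.0037548
  raw-material variation: 0.337 × 0.72 × 0.87 × 0.34 = 0.071773
Marginal likelihood of the evidence = 0.12235.
P(raw-material variation | evidence) = 0.071773 / 0.12235 ≈ 0.587.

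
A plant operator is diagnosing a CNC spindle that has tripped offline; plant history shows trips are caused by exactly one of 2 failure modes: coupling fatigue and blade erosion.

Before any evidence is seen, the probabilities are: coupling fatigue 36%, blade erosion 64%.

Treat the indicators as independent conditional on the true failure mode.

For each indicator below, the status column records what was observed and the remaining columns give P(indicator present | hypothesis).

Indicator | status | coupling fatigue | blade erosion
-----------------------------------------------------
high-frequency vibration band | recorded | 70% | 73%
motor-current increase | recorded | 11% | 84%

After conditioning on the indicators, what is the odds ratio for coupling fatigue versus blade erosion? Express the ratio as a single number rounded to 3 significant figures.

The normalizing constant cancels in an odds ratio, so compute prior × likelihood for the two hypotheses only:
  coupling fatigue: 0.36 × 0.70 × 0.11 = 0.02772
  blade erosion: 0.64 × 0.73 × 0.84 = 0.39245
Odds(coupling fatigue : blade erosion) = 0.02772 / 0.39245 ≈ 0.0706.

0.0706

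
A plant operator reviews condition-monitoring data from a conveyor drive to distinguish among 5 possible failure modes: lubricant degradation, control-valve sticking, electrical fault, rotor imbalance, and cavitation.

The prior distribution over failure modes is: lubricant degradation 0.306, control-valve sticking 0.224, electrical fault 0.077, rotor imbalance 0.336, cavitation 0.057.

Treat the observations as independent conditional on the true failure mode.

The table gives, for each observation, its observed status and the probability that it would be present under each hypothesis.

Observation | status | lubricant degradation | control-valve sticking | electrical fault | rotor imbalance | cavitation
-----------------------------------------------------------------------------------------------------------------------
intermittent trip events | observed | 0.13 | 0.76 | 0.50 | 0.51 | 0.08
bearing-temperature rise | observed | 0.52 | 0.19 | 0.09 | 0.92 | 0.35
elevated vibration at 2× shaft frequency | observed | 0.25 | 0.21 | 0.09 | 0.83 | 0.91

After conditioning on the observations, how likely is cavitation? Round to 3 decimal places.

0.010

For each hypothesis, the unnormalized posterior weight is prior × product of the observation likelihoods:
  lubricant degradation: 0.306 × 0.13 × 0.52 × 0.25 = 0.0051714
  control-valve sticking: 0.224 × 0.76 × 0.19 × 0.21 = 0.0067926
  electrical fault: 0.077 × 0.50 × 0.09 × 0.09 = 0.00031185
  rotor imbalance: 0.336 × 0.51 × 0.92 × 0.83 = 0.13085
  cavitation: 0.057 × 0.08 × 0.35 × 0.91 = 0.0014524
Normalizing constant Z = 0.0051714 + 0.0067926 + 0.00031185 + 0.13085 + 0.0014524 = 0.14458.
P(cavitation | evidence) = 0.0014524 / 0.14458 ≈ 0.010.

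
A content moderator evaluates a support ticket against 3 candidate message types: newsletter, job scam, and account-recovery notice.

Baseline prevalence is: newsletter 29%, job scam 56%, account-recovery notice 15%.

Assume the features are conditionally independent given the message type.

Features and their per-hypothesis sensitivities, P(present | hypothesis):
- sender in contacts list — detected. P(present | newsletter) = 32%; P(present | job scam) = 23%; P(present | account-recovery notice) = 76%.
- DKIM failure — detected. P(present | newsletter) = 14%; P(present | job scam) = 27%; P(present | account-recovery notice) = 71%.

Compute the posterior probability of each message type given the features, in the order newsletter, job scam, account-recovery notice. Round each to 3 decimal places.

By Bayes' rule with conditional independence, the unnormalized weight for each hypothesis is prior × ∏ likelihoods:
  newsletter: 0.29 × 0.32 × 0.14 = 0.012992
  job scam: 0.56 × 0.23 × 0.27 = 0.034776
  account-recovery notice: 0.15 × 0.76 × 0.71 = 0.08094
The unnormalized weights sum to 0.12871.
P(newsletter | evidence) = 0.012992 / 0.12871 ≈ 0.101
P(job scam | evidence) = 0.034776 / 0.12871 ≈ 0.270
P(account-recovery notice | evidence) = 0.08094 / 0.12871 ≈ 0.629

0.101, 0.270, 0.629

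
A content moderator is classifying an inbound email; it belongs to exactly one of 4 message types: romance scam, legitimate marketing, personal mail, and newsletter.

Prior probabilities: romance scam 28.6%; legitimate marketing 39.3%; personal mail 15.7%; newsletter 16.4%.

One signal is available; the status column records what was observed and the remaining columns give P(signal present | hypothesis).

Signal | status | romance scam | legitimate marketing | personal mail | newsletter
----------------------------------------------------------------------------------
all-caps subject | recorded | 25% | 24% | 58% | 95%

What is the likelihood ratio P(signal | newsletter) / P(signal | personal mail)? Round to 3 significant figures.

1.64

The Bayes factor is the ratio of the two likelihoods.
  newsletter: 0.95
  personal mail: 0.58
Bayes factor = 0.95 / 0.58 ≈ 1.64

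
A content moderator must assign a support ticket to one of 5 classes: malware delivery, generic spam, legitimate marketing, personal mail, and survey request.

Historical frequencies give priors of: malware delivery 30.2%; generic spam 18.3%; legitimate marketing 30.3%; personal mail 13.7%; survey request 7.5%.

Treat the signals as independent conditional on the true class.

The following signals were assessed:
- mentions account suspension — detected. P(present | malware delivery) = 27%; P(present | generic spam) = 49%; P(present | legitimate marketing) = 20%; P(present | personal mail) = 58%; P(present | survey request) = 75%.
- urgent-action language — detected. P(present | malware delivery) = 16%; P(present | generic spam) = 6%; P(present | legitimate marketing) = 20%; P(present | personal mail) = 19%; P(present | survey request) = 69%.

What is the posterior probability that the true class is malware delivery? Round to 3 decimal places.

0.154

By Bayes' rule with conditional independence, the unnormalized weight for each hypothesis is prior × ∏ likelihoods:
  malware delivery: 0.302 × 0.27 × 0.16 = 0.013046
  generic spam: 0.183 × 0.49 × 0.06 = 0.0053802
  legitimate marketing: 0.303 × 0.20 × 0.20 = 0.01212
  personal mail: 0.137 × 0.58 × 0.19 = 0.015097
  survey request: 0.075 × 0.75 × 0.69 = 0.038812
The unnormalized weights sum to 0.084456.
P(malware delivery | evidence) = 0.013046 / 0.084456 ≈ 0.154.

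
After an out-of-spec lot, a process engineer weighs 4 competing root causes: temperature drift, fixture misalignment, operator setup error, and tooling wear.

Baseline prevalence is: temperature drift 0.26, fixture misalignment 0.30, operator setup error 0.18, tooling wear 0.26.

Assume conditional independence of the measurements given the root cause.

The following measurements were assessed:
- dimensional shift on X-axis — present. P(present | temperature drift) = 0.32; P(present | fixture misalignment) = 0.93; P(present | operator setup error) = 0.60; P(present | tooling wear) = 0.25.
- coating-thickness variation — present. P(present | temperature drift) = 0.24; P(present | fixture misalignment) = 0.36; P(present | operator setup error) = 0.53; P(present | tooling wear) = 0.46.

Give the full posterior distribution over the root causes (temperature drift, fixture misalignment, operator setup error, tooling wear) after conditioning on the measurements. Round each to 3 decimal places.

For each hypothesis, the unnormalized posterior weight is prior × product of the measurement likelihoods:
  temperature drift: 0.26 × 0.32 × 0.24 = 0.019968
  fixture misalignment: 0.30 × 0.93 × 0.36 = 0.10044
  operator setup error: 0.18 × 0.60 × 0.53 = 0.05724
  tooling wear: 0.26 × 0.25 × 0.46 = 0.0299
The unnormalized weights sum to 0.20755.
P(temperature drift | evidence) = 0.019968 / 0.20755 ≈ 0.096
P(fixture misalignment | evidence) = 0.10044 / 0.20755 ≈ 0.484
P(operator setup error | evidence) = 0.05724 / 0.20755 ≈ 0.276
P(tooling wear | evidence) = 0.0299 / 0.20755 ≈ 0.144

0.096, 0.484, 0.276, 0.144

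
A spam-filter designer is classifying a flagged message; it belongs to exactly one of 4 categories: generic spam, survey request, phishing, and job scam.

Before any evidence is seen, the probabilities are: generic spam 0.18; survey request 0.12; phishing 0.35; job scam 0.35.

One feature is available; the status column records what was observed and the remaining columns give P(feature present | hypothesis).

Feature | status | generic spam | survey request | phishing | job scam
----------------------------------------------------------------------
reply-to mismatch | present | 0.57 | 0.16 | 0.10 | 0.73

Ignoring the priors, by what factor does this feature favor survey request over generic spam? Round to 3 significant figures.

0.281

Likelihood of this feature under each hypothesis:
  survey request: 0.16
  generic spam: 0.57
Bayes factor = 0.16 / 0.57 ≈ 0.281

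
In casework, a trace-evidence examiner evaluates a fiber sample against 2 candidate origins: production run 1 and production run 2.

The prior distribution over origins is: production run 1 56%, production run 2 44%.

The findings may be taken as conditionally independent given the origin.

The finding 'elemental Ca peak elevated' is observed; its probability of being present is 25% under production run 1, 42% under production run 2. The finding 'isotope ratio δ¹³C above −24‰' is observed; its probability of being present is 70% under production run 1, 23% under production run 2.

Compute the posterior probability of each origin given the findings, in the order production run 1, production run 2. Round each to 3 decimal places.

By Bayes' rule with conditional independence, the unnormalized weight for each hypothesis is prior × ∏ likelihoods:
  production run 1: 0.56 × 0.25 × 0.70 = 0.098
  production run 2: 0.44 × 0.42 × 0.23 = 0.042504
The unnormalized weights sum to 0.1405.
P(production run 1 | evidence) = 0.098 / 0.1405 ≈ 0.697
P(production run 2 | evidence) = 0.042504 / 0.1405 ≈ 0.303

0.697, 0.303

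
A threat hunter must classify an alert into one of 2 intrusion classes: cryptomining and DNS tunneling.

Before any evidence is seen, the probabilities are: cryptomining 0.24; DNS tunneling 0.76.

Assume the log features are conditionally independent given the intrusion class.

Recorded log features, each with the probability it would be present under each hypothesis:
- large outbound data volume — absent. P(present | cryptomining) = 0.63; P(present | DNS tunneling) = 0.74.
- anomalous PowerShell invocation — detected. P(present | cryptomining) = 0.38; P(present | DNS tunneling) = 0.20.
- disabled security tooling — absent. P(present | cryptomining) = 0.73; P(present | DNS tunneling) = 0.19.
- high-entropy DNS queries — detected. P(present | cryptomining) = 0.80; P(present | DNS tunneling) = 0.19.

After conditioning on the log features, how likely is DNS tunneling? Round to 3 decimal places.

Multiply each prior by the joint likelihood of the log feature pattern (using 1 − P(present | H) for each absent log feature):
  cryptomining: 0.24 × (1 − 0.63) × 0.38 × (1 − 0.73) × 0.80 = 0.0072887
  DNS tunneling: 0.76 × (1 − 0.74) × 0.20 × (1 − 0.19) × 0.19 = 0.0060821
Normalizing constant Z = 0.0072887 + 0.0060821 = 0.013371.
P(DNS tunneling | evidence) = 0.0060821 / 0.013371 ≈ 0.455.

0.455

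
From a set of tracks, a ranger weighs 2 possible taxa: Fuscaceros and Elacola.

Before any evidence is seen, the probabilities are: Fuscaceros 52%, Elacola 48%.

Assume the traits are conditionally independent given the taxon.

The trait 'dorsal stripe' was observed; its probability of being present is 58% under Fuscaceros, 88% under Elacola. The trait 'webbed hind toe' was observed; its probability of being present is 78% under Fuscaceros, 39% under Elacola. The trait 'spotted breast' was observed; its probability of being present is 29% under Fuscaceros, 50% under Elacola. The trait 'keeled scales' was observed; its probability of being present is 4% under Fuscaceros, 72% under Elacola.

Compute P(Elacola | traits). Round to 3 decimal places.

0.956

By Bayes' rule with conditional independence, the unnormalized weight for each hypothesis is prior × ∏ likelihoods:
  Fuscaceros: 0.52 × 0.58 × 0.78 × 0.29 × 0.04 = 0.0027289
  Elacola: 0.48 × 0.88 × 0.39 × 0.50 × 0.72 = 0.059305
The unnormalized weights sum to 0.062034.
P(Elacola | evidence) = 0.059305 / 0.062034 ≈ 0.956.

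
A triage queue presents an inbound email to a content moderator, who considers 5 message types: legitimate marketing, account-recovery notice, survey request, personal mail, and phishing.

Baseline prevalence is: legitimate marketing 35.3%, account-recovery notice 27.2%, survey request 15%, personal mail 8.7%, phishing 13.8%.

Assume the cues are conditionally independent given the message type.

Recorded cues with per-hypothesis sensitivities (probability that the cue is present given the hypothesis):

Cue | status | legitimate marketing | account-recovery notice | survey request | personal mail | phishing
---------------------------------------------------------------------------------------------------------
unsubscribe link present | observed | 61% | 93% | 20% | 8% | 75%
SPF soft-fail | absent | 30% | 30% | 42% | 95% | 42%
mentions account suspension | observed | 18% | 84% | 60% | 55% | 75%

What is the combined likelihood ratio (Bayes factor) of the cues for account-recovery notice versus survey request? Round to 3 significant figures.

Take the product of per-cue likelihoods under each hypothesis (using 1 − P(present | H) for each absent cue), then divide.
  account-recovery notice: 0.93 × (1 − 0.30) × 0.84 = 0.54684
  survey request: 0.20 × (1 − 0.42) × 0.60 = 0.0696
Bayes factor = 0.54684 / 0.0696 ≈ 7.86

7.86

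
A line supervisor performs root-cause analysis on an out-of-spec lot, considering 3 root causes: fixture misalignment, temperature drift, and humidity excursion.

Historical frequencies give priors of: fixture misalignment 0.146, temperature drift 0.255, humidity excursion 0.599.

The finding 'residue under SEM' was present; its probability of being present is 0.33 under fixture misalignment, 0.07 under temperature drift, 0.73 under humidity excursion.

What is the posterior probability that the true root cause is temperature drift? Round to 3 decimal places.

By Bayes' rule, the unnormalized weight for each hypothesis is prior × likelihood:
  fixture misalignment: 0.146 × 0.33 = 0.04818
  temperature drift: 0.255 × 0.07 = 0.01785
  humidity excursion: 0.599 × 0.73 = 0.43727
Normalizing constant Z = 0.04818 + 0.01785 + 0.43727 = 0.5033.
P(temperature drift | evidence) = 0.01785 / 0.5033 ≈ 0.035.

0.035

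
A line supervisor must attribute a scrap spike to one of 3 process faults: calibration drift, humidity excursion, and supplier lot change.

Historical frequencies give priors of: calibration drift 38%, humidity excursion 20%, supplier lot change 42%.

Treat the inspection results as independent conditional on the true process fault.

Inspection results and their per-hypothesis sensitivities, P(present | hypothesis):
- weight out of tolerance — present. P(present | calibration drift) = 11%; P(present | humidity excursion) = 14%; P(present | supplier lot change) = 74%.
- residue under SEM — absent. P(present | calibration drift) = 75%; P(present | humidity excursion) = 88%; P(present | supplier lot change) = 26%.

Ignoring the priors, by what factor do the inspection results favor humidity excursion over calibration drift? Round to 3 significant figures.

Joint likelihood of the inspection result pattern under each hypothesis (using 1 − P(present | H) for each absent inspection result):
  humidity excursion: 0.14 × (1 − 0.88) = 0.0168
  calibration drift: 0.11 × (1 − 0.75) = 0.0275
Bayes factor = 0.0168 / 0.0275 ≈ 0.611

0.611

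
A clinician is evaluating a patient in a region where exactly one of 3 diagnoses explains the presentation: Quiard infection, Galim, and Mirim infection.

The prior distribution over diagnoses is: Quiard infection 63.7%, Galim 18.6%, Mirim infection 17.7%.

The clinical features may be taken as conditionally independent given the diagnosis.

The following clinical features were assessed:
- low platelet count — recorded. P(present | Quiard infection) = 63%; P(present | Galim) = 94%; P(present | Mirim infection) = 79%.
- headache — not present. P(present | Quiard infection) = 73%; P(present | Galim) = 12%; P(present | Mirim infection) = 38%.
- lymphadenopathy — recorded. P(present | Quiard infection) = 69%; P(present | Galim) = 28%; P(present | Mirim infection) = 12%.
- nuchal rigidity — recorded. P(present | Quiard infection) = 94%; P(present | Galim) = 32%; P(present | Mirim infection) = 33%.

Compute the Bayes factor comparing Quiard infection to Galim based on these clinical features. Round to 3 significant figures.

The Bayes factor is the ratio of the joint likelihoods of the clinical feature pattern under the two hypotheses (using 1 − P(present | H) for each absent clinical feature).
  Quiard infection: 0.63 × (1 − 0.73) × 0.69 × 0.94 = 0.11033
  Galim: 0.94 × (1 − 0.12) × 0.28 × 0.32 = 0.074117
Bayes factor = 0.11033 / 0.074117 ≈ 1.49

1.49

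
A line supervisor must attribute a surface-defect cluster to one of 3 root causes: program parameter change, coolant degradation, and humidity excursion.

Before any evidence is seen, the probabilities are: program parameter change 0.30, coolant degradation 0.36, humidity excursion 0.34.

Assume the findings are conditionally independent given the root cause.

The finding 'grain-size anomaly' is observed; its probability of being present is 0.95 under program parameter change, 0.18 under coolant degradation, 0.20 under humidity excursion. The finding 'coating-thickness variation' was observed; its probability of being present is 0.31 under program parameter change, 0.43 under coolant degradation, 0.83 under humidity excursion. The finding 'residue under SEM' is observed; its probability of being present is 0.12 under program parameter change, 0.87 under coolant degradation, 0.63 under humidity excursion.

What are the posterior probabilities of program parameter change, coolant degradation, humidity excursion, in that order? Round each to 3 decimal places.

0.151, 0.344, 0.505

Multiply each prior by the joint likelihood of the evidence pattern:
  program parameter change: 0.30 × 0.95 × 0.31 × 0.12 = 0.010602
  coolant degradation: 0.36 × 0.18 × 0.43 × 0.87 = 0.024242
  humidity excursion: 0.34 × 0.20 × 0.83 × 0.63 = 0.035557
The unnormalized weights sum to 0.070401.
P(program parameter change | evidence) = 0.010602 / 0.070401 ≈ 0.151
P(coolant degradation | evidence) = 0.024242 / 0.070401 ≈ 0.344
P(humidity excursion | evidence) = 0.035557 / 0.070401 ≈ 0.505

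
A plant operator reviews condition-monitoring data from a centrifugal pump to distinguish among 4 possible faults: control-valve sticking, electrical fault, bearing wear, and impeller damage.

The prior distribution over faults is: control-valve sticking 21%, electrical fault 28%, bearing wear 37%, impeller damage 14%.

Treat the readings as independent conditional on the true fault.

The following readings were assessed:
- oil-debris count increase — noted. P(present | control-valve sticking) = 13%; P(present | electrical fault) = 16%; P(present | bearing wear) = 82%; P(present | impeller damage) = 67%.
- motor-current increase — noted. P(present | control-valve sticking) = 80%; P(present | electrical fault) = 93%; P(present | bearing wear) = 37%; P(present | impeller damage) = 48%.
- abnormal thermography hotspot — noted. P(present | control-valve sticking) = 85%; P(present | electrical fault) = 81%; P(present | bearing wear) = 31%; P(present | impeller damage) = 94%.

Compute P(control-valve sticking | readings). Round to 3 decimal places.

By Bayes' rule with conditional independence, the unnormalized weight for each hypothesis is prior × ∏ likelihoods:
  control-valve sticking: 0.21 × 0.13 × 0.80 × 0.85 = 0.018564
  electrical fault: 0.28 × 0.16 × 0.93 × 0.81 = 0.033748
  bearing wear: 0.37 × 0.82 × 0.37 × 0.31 = 0.0348
  impeller damage: 0.14 × 0.67 × 0.48 × 0.94 = 0.042323
Marginal likelihood of the evidence = 0.12943.
P(control-valve sticking | evidence) = 0.018564 / 0.12943 ≈ 0.143.

0.143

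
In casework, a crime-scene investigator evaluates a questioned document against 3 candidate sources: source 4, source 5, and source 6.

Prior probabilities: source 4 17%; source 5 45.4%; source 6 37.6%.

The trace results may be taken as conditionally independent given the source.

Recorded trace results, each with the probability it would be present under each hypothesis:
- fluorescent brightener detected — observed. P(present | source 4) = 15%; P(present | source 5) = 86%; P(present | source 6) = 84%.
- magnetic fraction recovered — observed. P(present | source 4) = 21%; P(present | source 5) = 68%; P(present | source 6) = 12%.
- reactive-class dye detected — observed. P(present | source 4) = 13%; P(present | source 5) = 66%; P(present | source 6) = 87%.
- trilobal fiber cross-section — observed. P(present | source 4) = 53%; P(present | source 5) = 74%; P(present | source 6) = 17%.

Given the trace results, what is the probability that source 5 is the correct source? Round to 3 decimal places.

Multiply each prior by the joint likelihood of the trace result pattern:
  source 4: 0.170 × 0.15 × 0.21 × 0.13 × 0.53 = 0.00036896
  source 5: 0.454 × 0.86 × 0.68 × 0.66 × 0.74 = 0.12967
  source 6: 0.376 × 0.84 × 0.12 × 0.87 × 0.17 = 0.0056055
Marginal likelihood of the evidence = 0.13564.
P(source 5 | evidence) = 0.12967 / 0.13564 ≈ 0.956.

0.956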